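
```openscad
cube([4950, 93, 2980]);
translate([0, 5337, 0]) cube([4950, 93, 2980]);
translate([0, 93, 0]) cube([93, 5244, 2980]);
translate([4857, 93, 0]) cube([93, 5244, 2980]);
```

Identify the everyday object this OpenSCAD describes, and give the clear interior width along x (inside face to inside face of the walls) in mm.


A house (or room) frame. The interior width is 4764 mm.

Four 2980 mm walls enclosing a rectangle with no floor or roof — a room or house frame. Outside width is 4950 mm and wall thickness is 93 mm, so the interior width is 4950 − 2 × 93 = 4764 mm.


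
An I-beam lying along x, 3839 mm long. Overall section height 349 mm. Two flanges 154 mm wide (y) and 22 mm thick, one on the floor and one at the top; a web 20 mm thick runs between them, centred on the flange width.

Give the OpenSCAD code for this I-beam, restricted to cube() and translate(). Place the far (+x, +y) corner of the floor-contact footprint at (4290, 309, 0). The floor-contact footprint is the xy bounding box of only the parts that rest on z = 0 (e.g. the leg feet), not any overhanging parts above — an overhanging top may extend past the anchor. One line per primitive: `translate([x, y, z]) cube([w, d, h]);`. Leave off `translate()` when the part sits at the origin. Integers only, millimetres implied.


translate([451, 155, 0]) cube([3839, 154, 22]);
translate([451, 222, 22]) cube([3839, 20, 305]);
translate([451, 155, 327]) cube([3839, 154, 22]);


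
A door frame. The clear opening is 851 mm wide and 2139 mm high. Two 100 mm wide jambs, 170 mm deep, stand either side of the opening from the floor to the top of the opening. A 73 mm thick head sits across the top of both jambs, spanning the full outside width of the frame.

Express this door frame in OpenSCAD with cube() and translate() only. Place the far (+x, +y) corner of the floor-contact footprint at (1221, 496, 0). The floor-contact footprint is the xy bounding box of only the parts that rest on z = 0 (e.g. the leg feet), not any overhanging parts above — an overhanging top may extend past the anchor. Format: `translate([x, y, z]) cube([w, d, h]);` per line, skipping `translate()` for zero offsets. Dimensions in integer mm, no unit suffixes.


translate([170, 326, 0]) cube([100, 170, 2139]);
translate([1121, 326, 0]) cube([100, 170, 2139]);
translate([170, 326, 2139]) cube([1051, 170, 73]);


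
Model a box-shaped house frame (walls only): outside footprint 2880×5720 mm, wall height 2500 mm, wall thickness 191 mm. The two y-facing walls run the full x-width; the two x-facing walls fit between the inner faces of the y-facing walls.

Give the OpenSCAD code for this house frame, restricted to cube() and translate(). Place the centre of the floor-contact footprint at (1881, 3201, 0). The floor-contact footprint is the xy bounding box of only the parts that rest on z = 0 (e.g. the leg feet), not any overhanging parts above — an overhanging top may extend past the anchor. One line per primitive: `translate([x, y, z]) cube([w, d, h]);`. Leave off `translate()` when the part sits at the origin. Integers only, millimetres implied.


translate([441, 341, 0]) cube([2880, 191, 2500]);
translate([441, 5870, 0]) cube([2880, 191, 2500]);
translate([441, 532, 0]) cube([191, 5338, 2500]);
translate([3130, 532, 0]) cube([191, 5338, 2500]);


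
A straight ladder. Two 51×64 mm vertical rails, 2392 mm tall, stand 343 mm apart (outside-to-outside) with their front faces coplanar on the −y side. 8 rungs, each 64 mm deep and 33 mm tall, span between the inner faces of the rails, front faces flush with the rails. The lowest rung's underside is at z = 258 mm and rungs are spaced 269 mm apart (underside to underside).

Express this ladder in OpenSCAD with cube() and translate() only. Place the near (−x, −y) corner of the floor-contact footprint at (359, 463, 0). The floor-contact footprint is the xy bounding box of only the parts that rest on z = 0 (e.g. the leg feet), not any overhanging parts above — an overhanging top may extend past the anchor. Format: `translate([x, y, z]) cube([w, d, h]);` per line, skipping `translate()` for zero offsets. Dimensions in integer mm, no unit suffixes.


translate([359, 463, 0]) cube([51, 64, 2392]);
translate([651, 463, 0]) cube([51, 64, 2392]);
translate([410, 463, 258]) cube([241, 64, 33]);
translate([410, 463, 527]) cube([241, 64, 33]);
translate([410, 463, 796]) cube([241, 64, 33]);
translate([410, 463, 1065]) cube([241, 64, 33]);
translate([410, 463, 1334]) cube([241, 64, 33]);
translate([410, 463, 1603]) cube([241, 64, 33]);
translate([410, 463, 1872]) cube([241, 64, 33]);
translate([410, 463, 2141]) cube([241, 64, 33]);


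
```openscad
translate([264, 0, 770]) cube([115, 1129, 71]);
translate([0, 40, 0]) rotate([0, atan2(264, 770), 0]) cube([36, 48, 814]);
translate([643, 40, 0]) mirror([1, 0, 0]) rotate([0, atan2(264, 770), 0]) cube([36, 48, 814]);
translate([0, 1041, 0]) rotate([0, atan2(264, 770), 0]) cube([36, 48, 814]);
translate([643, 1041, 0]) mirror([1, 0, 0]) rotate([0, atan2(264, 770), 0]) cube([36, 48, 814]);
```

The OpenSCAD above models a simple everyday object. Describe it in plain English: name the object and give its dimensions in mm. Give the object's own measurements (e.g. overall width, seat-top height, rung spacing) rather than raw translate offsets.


A sawhorse. A 115×1129×71 mm beam (x, y, z) sits on two A-frame leg pairs. Each pair is two raked legs of 36×48 mm section (48 mm along y) splaying symmetrically in x. Each leg rises 770 mm vertically over 264 mm of horizontal reach and is 814 mm long along its own axis. Every leg's outer bottom edge rests on the floor and its outer top edge meets a bottom edge of the beam — the left legs (tilting toward +x) meet the beam's −x bottom edge, the right legs (their mirror images, tilting toward −x) meet its +x bottom edge — so the leg tops tuck under the beam, the beam's underside is 770 mm above the floor, and the feet are 643 mm apart outside-to-outside with the beam centred between them. The two leg pairs are set in 40 mm from either end of the beam.


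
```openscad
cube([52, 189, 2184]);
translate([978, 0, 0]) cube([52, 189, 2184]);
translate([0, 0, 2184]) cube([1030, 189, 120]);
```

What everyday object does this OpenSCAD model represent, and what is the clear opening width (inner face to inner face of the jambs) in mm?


A door frame. The clear opening width is 926 mm.

Two 2184 mm tall posts with a header on top — a door frame. The left jamb is 52 mm wide at x = 0; the right jamb starts at x = 978. The clear opening is 978 − 52 = 926 mm.


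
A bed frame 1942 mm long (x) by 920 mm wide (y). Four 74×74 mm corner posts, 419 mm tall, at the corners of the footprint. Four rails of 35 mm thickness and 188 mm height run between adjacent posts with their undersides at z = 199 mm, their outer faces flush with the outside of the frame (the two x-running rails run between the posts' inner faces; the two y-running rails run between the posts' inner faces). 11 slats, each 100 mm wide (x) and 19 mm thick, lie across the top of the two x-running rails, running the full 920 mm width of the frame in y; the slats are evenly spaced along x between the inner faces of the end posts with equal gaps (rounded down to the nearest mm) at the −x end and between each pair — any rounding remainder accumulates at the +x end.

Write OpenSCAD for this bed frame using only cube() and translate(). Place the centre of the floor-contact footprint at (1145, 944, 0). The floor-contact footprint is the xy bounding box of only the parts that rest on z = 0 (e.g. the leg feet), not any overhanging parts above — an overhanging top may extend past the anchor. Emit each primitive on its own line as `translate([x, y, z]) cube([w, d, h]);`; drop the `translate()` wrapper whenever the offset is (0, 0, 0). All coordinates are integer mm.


translate([174, 484, 0]) cube([74, 74, 419]);
translate([174, 1330, 0]) cube([74, 74, 419]);
translate([2042, 484, 0]) cube([74, 74, 419]);
translate([2042, 1330, 0]) cube([74, 74, 419]);
translate([248, 484, 199]) cube([1794, 35, 188]);
translate([248, 1369, 199]) cube([1794, 35, 188]);
translate([174, 558, 199]) cube([35, 772, 188]);
translate([2081, 558, 199]) cube([35, 772, 188]);
translate([305, 484, 387]) cube([100, 920, 19]);
translate([462, 484, 387]) cube([100, 920, 19]);
translate([619, 484, 387]) cube([100, 920, 19]);
translate([776, 484, 387]) cube([100, 920, 19]);
translate([933, 484, 387]) cube([100, 920, 19]);
translate([1090, 484, 387]) cube([100, 920, 19]);
translate([1247, 484, 387]) cube([100, 920, 19]);
translate([1404, 484, 387]) cube([100, 920, 19]);
translate([1561, 484, 387]) cube([100, 920, 19]);
translate([1718, 484, 387]) cube([100, 920, 19]);
translate([1875, 484, 387]) cube([100, 920, 19]);


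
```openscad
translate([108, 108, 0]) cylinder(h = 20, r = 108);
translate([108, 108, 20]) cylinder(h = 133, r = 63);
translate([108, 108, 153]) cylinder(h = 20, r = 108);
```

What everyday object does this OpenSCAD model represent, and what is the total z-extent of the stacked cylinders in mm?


A spool. The overall height is 173 mm.

Three coaxial cylinders, large–small–large — a spool. Two 20 mm flanges and a 133 mm core give 20 + 133 + 20 = 173 mm.


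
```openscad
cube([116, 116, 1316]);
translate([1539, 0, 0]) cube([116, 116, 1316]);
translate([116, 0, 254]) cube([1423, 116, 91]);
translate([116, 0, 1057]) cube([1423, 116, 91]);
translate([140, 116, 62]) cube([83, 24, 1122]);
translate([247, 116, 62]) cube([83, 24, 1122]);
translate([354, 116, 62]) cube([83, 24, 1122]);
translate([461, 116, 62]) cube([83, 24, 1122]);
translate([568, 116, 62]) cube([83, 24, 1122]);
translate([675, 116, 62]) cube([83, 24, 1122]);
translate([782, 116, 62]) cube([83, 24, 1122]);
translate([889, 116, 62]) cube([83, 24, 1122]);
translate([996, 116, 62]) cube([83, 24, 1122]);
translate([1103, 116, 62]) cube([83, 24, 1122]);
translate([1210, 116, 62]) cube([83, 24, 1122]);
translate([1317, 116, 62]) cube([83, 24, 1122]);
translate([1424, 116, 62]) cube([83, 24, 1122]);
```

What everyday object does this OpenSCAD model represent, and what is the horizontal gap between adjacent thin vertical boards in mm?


A fence section. The picket gap is 24 mm.

Two posts, two rails, 13 pickets — a fence section. Span 1423 mm holds 13 pickets of 83 mm with 14 equal gaps: ⌊(1423 − 13·83) / 14⌋ = 24 mm.


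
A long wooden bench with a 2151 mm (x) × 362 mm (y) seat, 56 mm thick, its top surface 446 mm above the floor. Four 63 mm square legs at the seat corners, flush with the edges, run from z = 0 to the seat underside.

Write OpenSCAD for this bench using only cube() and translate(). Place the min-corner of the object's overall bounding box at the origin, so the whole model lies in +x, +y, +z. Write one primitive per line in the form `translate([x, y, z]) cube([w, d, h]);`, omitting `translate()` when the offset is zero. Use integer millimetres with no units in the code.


translate([0, 0, 390]) cube([2151, 362, 56]);
cube([63, 63, 390]);
translate([0, 299, 0]) cube([63, 63, 390]);
translate([2088, 0, 0]) cube([63, 63, 390]);
translate([2088, 299, 0]) cube([63, 63, 390]);


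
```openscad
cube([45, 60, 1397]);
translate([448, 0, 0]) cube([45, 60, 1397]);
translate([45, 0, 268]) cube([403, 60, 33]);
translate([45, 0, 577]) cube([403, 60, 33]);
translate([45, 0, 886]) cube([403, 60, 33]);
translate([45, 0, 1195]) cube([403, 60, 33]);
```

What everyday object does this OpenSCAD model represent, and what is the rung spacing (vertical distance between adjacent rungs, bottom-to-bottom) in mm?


A ladder. The rung spacing is 309 mm.

Two tall 45×60 posts with 4 short bars between them — a ladder. Adjacent rungs sit at z = 268 and z = 577, so the spacing is 577 − 268 = 309 mm.


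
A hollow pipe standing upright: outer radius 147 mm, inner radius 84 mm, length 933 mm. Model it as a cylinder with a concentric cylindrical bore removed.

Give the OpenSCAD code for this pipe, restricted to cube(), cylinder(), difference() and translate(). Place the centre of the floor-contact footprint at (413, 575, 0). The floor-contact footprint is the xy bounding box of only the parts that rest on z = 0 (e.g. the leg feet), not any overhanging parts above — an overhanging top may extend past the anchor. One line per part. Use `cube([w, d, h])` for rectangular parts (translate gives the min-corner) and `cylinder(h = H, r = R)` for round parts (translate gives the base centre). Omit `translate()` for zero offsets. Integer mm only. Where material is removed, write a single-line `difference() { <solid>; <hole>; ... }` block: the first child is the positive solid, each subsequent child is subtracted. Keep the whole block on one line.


difference() { translate([413, 575, 0]) cylinder(h = 933, r = 147); translate([413, 575, 0]) cylinder(h = 933, r = 84); }


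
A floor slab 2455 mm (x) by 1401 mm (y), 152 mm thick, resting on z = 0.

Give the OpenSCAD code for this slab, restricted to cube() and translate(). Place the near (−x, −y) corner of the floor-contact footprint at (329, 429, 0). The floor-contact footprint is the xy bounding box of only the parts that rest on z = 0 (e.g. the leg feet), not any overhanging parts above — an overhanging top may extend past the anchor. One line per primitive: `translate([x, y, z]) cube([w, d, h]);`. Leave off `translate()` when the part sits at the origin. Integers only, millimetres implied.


translate([329, 429, 0]) cube([2455, 1401, 152]);


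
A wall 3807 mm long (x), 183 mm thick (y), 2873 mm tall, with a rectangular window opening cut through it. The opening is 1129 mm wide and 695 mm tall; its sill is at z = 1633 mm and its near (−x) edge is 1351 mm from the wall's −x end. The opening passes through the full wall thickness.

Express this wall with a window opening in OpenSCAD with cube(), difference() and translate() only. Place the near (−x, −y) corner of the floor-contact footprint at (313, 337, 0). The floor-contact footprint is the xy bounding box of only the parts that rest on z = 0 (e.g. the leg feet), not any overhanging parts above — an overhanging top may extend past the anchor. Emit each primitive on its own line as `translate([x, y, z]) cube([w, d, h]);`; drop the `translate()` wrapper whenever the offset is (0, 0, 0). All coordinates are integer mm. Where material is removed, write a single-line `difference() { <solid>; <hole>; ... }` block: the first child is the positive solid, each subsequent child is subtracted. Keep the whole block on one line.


difference() { translate([313, 337, 0]) cube([3807, 183, 2873]); translate([1664, 337, 1633]) cube([1129, 183, 695]); }


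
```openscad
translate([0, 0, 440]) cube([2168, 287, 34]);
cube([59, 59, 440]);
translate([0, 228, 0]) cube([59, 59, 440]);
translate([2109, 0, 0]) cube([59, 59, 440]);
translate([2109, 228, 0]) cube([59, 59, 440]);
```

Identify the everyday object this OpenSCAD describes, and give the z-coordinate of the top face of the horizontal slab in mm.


A bench. The seat-top height is 474 mm.

A long slab on four corner posts — a bench. The slab sits at z = 440 with thickness 34, so the top is 440 + 34 = 474 mm.


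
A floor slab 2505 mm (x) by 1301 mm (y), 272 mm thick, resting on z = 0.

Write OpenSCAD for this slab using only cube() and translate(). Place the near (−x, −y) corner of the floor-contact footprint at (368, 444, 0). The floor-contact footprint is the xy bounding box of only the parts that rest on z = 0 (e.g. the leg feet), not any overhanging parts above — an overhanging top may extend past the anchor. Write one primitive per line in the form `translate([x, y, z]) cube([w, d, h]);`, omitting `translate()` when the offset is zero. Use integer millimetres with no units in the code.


translate([368, 444, 0]) cube([2505, 1301, 272]);


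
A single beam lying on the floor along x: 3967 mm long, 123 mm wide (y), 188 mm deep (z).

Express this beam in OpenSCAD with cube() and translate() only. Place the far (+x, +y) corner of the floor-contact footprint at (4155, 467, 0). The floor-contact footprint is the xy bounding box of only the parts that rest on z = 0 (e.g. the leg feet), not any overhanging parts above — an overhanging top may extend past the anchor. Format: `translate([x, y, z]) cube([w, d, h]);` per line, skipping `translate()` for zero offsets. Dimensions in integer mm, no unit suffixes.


translate([188, 344, 0]) cube([3967, 123, 188]);


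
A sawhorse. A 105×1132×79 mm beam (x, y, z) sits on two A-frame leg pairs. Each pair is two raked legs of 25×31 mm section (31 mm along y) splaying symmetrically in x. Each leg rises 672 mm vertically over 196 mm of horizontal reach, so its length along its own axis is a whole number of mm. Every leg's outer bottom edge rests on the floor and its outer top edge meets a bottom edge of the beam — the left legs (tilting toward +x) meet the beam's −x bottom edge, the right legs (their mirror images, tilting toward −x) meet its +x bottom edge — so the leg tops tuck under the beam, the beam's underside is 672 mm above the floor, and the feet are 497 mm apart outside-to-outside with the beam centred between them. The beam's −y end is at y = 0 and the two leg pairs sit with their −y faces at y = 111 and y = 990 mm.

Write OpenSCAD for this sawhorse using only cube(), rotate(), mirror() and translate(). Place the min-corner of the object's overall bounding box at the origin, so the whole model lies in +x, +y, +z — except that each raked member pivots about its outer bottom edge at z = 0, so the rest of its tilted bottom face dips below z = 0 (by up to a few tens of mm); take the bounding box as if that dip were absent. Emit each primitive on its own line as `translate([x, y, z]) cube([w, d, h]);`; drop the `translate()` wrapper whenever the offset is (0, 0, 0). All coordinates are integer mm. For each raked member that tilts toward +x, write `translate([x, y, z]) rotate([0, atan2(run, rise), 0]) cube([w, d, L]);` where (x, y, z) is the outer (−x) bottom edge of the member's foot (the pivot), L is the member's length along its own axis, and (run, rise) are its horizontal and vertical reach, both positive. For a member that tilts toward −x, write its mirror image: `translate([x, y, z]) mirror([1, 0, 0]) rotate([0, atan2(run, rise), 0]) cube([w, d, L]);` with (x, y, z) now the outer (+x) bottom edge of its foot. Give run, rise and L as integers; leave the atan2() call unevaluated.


translate([196, 0, 672]) cube([105, 1132, 79]);
translate([0, 111, 0]) rotate([0, atan2(196, 672), 0]) cube([25, 31, 700]);
translate([497, 111, 0]) mirror([1, 0, 0]) rotate([0, atan2(196, 672), 0]) cube([25, 31, 700]);
translate([0, 990, 0]) rotate([0, atan2(196, 672), 0]) cube([25, 31, 700]);
translate([497, 990, 0]) mirror([1, 0, 0]) rotate([0, atan2(196, 672), 0]) cube([25, 31, 700]);


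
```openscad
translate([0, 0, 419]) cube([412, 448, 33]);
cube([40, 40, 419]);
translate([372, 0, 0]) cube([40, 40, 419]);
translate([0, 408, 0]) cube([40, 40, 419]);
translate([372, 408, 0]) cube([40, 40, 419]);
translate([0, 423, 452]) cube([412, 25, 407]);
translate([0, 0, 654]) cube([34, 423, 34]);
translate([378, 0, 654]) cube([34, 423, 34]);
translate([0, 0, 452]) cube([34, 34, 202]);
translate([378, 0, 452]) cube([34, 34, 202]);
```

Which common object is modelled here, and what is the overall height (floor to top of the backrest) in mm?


A chair. The overall height is 859 mm.

A slab on four corner posts with a tall panel at the back — a chair. The seat slab sits at z = 419 with thickness 33, and the 407 mm backrest starts at the seat top, so the overall height is 419 + 33 + 407 = 859 mm.


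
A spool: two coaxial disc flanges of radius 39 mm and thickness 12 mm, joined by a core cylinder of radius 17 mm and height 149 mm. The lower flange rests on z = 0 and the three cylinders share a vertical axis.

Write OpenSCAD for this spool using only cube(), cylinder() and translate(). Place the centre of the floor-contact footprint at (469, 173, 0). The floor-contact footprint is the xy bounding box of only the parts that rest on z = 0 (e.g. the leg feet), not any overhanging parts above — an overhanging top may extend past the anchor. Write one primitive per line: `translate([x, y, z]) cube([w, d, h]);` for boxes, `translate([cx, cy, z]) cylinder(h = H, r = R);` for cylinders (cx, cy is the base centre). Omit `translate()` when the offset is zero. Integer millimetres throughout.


translate([469, 173, 0]) cylinder(h = 12, r = 39);
translate([469, 173, 12]) cylinder(h = 149, r = 17);
translate([469, 173, 161]) cylinder(h = 12, r = 39);


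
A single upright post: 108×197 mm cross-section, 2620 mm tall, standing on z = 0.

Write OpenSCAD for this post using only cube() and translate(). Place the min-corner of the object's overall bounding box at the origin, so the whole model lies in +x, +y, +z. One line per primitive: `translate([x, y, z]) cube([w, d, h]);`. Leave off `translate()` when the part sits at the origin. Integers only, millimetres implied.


cube([108, 197, 2620]);


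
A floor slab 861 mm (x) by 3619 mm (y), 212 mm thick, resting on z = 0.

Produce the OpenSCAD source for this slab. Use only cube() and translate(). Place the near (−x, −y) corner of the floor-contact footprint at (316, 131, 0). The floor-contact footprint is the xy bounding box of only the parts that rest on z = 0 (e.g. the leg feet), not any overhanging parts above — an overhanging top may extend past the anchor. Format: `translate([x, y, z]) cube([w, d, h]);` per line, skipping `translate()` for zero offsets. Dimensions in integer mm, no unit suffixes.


translate([316, 131, 0]) cube([861, 3619, 212]);


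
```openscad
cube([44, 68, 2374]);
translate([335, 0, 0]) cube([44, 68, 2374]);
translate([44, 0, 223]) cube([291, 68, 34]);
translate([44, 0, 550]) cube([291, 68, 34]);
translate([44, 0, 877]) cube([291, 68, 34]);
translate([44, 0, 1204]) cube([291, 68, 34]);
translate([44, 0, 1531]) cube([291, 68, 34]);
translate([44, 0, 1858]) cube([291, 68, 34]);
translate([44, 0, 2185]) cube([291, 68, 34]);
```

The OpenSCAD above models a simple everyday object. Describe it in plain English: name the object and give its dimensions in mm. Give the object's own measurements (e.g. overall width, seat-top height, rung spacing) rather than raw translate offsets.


A straight ladder. Two 44×68 mm vertical rails, 2374 mm tall, stand 379 mm apart (outside-to-outside) with their front faces coplanar on the −y side. 7 rungs, each 68 mm deep and 34 mm tall, span between the inner faces of the rails, front faces flush with the rails. The lowest rung's underside is at z = 223 mm and rungs are spaced 327 mm apart (underside to underside).


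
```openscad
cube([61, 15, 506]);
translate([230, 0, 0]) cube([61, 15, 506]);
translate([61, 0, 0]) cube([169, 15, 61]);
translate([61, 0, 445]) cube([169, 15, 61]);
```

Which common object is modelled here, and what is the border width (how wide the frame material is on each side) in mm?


A picture frame. The border width is 61 mm.

Four thin pieces enclosing a rectangular opening — a picture frame. The two full-height stiles are 506 mm tall; the top rail sits at z = 445 and is 61 mm tall, so the border above the opening is 506 − 445 = 61 mm, matching the stile x-width.


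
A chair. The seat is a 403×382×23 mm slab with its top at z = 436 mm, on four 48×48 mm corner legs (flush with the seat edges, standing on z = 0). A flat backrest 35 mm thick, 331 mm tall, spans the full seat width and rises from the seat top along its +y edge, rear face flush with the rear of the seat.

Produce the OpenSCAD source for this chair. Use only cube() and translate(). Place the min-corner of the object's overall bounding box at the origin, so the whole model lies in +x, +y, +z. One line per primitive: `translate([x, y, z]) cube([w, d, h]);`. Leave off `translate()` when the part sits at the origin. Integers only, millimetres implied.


translate([0, 0, 413]) cube([403, 382, 23]);
cube([48, 48, 413]);
translate([355, 0, 0]) cube([48, 48, 413]);
translate([0, 334, 0]) cube([48, 48, 413]);
translate([355, 334, 0]) cube([48, 48, 413]);
translate([0, 347, 436]) cube([403, 35, 331]);


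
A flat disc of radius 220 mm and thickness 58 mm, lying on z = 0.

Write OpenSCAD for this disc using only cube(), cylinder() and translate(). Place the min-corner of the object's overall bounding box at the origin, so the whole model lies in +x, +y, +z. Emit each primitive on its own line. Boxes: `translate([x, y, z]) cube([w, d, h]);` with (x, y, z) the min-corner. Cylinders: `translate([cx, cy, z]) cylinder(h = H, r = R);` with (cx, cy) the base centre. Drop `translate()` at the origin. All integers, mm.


translate([220, 220, 0]) cylinder(h = 58, r = 220);


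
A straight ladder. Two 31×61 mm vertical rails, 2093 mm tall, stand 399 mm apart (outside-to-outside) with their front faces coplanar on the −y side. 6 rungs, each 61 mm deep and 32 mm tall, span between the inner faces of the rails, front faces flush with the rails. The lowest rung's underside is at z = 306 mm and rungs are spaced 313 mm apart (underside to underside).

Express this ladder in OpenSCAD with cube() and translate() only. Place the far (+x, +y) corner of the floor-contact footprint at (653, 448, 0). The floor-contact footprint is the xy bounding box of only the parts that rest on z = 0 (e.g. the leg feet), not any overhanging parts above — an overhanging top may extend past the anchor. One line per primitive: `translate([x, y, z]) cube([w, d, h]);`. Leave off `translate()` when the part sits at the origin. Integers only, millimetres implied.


// rung span = 399 - 2*31 = 337
// rung[k] z = 306 + k*313
translate([254, 387, 0]) cube([31, 61, 2093]);
translate([622, 387, 0]) cube([31, 61, 2093]);
translate([285, 387, 306]) cube([337, 61, 32]);
translate([285, 387, 619]) cube([337, 61, 32]);
translate([285, 387, 932]) cube([337, 61, 32]);
translate([285, 387, 1245]) cube([337, 61, 32]);
translate([285, 387, 1558]) cube([337, 61, 32]);
translate([285, 387, 1871]) cube([337, 61, 32]);


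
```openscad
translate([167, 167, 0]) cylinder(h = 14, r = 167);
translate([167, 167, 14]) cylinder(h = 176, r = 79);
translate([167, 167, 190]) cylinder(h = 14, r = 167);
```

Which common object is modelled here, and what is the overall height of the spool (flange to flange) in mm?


A spool. The overall height is 204 mm.

Three coaxial cylinders, large–small–large — a spool. Two 14 mm flanges and a 176 mm core give 14 + 176 + 14 = 204 mm.


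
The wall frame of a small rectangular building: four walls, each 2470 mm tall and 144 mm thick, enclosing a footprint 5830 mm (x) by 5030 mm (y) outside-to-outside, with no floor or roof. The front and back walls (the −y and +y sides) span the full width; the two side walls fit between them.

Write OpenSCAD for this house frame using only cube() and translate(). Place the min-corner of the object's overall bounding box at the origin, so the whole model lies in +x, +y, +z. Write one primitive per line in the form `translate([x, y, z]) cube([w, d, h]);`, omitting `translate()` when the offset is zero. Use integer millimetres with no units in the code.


cube([5830, 144, 2470]);
translate([0, 4886, 0]) cube([5830, 144, 2470]);
translate([0, 144, 0]) cube([144, 4742, 2470]);
translate([5686, 144, 0]) cube([144, 4742, 2470]);


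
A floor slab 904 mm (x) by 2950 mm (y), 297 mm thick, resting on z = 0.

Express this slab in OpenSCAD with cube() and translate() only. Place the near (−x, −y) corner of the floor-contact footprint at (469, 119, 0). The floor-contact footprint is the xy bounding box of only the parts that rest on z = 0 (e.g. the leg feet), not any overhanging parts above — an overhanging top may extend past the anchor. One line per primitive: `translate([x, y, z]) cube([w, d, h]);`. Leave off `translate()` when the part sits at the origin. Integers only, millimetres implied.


translate([469, 119, 0]) cube([904, 2950, 297]);


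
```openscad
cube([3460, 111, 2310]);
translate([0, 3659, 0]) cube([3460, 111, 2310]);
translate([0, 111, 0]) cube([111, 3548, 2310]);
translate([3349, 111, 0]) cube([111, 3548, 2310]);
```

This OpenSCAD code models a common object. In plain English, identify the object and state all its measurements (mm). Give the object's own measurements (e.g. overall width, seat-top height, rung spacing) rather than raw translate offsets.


The wall frame of a small rectangular building: four walls, each 2310 mm tall and 111 mm thick, enclosing a footprint 3460 mm (x) by 3770 mm (y) outside-to-outside, with no floor or roof. The front and back walls (the −y and +y sides) span the full width; the two side walls fit between them.


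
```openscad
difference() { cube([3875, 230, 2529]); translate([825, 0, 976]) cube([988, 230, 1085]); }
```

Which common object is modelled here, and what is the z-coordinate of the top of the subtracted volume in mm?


A wall with a window opening. The window head height is 2061 mm.

A wall with a rectangular opening subtracted — a window. Sill at z = 976, opening 1085 mm tall, so the head is at 976 + 1085 = 2061 mm.


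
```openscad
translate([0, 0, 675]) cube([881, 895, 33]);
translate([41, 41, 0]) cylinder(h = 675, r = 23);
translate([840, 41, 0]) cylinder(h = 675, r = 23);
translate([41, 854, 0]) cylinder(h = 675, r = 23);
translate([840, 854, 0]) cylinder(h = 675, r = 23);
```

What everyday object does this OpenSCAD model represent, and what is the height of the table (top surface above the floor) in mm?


A table. The table height is 708 mm.

A 881×895×33 slab sits at z = 675 on four Ø46 mm round legs — a table. The top surface is at 675 + 33 = 708 mm.


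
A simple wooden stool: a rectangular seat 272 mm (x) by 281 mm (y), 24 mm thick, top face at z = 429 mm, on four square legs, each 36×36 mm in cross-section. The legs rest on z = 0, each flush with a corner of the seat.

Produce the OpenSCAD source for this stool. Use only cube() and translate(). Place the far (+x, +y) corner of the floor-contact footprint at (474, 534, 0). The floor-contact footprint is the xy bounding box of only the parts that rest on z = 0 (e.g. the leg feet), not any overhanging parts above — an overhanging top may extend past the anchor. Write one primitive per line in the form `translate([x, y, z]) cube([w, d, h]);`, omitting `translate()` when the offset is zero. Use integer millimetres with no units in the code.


translate([202, 253, 405]) cube([272, 281, 24]);
translate([202, 253, 0]) cube([36, 36, 405]);
translate([438, 253, 0]) cube([36, 36, 405]);
translate([202, 498, 0]) cube([36, 36, 405]);
translate([438, 498, 0]) cube([36, 36, 405]);


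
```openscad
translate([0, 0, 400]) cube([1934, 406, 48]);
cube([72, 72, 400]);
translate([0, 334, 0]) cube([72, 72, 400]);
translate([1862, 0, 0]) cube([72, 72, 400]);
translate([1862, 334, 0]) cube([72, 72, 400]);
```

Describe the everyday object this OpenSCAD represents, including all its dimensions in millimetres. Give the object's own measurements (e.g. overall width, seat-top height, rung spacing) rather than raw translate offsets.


A bench: a 1934×406 mm seat slab, 48 mm thick, top at z = 448 mm, on four 72×72 mm square legs flush with the seat corners and standing on z = 0.


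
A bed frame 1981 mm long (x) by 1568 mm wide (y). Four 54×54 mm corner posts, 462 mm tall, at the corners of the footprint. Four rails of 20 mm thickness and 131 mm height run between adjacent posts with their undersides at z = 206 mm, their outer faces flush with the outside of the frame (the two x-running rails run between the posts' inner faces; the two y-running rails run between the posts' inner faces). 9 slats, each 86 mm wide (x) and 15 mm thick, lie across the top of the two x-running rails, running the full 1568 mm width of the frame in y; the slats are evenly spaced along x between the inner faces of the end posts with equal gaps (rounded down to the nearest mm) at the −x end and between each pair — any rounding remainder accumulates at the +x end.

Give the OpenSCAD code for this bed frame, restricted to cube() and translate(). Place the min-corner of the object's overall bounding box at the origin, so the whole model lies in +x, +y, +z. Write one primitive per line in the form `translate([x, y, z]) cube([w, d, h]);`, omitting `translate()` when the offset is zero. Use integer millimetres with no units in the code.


cube([54, 54, 462]);
translate([0, 1514, 0]) cube([54, 54, 462]);
translate([1927, 0, 0]) cube([54, 54, 462]);
translate([1927, 1514, 0]) cube([54, 54, 462]);
translate([54, 0, 206]) cube([1873, 20, 131]);
translate([54, 1548, 206]) cube([1873, 20, 131]);
translate([0, 54, 206]) cube([20, 1460, 131]);
translate([1961, 54, 206]) cube([20, 1460, 131]);
translate([163, 0, 337]) cube([86, 1568, 15]);
translate([358, 0, 337]) cube([86, 1568, 15]);
translate([553, 0, 337]) cube([86, 1568, 15]);
translate([748, 0, 337]) cube([86, 1568, 15]);
translate([943, 0, 337]) cube([86, 1568, 15]);
translate([1138, 0, 337]) cube([86, 1568, 15]);
translate([1333, 0, 337]) cube([86, 1568, 15]);
translate([1528, 0, 337]) cube([86, 1568, 15]);
translate([1723, 0, 337]) cube([86, 1568, 15]);


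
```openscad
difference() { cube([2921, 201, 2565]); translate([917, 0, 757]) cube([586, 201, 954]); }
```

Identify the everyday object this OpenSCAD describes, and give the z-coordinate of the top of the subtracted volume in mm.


A wall with a window opening. The window head height is 1711 mm.

A wall with a rectangular opening subtracted — a window. Sill at z = 757, opening 954 mm tall, so the head is at 757 + 954 = 1711 mm.


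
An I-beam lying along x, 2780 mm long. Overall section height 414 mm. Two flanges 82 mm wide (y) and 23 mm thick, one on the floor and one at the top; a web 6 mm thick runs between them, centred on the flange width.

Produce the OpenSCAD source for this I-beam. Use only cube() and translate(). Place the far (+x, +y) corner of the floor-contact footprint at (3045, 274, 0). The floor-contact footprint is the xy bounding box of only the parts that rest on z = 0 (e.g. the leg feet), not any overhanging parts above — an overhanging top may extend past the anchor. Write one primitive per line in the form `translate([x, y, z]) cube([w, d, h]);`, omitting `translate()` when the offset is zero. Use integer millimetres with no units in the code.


translate([265, 192, 0]) cube([2780, 82, 23]);
translate([265, 230, 23]) cube([2780, 6, 368]);
translate([265, 192, 391]) cube([2780, 82, 23]);


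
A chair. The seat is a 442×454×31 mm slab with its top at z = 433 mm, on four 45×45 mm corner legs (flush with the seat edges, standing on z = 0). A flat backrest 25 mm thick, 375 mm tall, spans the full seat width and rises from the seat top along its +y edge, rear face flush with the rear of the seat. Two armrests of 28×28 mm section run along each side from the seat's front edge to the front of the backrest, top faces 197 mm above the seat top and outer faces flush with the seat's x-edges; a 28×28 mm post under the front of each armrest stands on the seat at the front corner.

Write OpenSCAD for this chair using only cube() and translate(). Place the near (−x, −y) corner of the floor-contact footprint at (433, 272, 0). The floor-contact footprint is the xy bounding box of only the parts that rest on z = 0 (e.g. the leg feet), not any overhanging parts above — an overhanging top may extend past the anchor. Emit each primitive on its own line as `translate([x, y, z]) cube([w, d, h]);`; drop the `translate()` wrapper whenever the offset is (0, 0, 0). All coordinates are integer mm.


// leg_h = 433 - 31 = 402
// arm post h = 197 - 28 = 169
translate([433, 272, 402]) cube([442, 454, 31]);
translate([433, 272, 0]) cube([45, 45, 402]);
translate([830, 272, 0]) cube([45, 45, 402]);
translate([433, 681, 0]) cube([45, 45, 402]);
translate([830, 681, 0]) cube([45, 45, 402]);
translate([433, 701, 433]) cube([442, 25, 375]);
translate([433, 272, 602]) cube([28, 429, 28]);
translate([847, 272, 602]) cube([28, 429, 28]);
translate([433, 272, 433]) cube([28, 28, 169]);
translate([847, 272, 433]) cube([28, 28, 169]);


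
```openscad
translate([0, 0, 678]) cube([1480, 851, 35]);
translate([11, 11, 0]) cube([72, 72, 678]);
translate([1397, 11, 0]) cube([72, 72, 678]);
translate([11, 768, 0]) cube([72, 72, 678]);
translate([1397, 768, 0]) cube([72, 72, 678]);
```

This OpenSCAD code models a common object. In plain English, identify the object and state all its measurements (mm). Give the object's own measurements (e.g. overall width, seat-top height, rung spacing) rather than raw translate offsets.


A rectangular dining table. The top is 1480×851×35 mm with its upper surface at z = 713 mm. It stands on four 72×72 mm square legs, each inset 11 mm from the nearest pair of top edges, running from the floor to the underside of the top.


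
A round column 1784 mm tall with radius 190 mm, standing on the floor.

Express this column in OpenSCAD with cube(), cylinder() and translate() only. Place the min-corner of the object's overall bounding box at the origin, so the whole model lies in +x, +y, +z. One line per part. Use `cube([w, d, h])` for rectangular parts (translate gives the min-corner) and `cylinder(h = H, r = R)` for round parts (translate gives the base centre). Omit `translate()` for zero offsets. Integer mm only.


translate([190, 190, 0]) cylinder(h = 1784, r = 190);


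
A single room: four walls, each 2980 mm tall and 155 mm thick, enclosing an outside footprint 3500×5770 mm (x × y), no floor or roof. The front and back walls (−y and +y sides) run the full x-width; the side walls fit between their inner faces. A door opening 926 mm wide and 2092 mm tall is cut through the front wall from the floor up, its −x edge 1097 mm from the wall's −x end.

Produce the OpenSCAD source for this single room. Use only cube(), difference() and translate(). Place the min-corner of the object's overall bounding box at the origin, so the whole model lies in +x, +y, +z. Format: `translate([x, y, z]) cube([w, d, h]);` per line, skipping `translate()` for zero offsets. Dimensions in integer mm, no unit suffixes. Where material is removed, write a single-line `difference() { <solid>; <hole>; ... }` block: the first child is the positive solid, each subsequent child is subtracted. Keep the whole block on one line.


difference() { cube([3500, 155, 2980]); translate([1097, 0, 0]) cube([926, 155, 2092]); }
translate([0, 5615, 0]) cube([3500, 155, 2980]);
translate([0, 155, 0]) cube([155, 5460, 2980]);
translate([3345, 155, 0]) cube([155, 5460, 2980]);


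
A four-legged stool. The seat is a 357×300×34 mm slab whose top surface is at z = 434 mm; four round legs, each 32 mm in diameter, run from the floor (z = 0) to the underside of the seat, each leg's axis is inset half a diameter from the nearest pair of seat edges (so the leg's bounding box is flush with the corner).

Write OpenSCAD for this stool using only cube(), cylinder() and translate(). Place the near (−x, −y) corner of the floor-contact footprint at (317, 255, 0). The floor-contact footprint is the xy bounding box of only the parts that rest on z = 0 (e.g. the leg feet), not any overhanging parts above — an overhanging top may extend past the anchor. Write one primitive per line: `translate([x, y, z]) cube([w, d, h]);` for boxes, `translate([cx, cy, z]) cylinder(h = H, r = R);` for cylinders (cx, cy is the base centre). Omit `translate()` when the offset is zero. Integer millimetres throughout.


// leg_h = 434 - 34 = 400
translate([317, 255, 400]) cube([357, 300, 34]);
translate([333, 271, 0]) cylinder(h = 400, r = 16);
translate([658, 271, 0]) cylinder(h = 400, r = 16);
translate([333, 539, 0]) cylinder(h = 400, r = 16);
translate([658, 539, 0]) cylinder(h = 400, r = 16);


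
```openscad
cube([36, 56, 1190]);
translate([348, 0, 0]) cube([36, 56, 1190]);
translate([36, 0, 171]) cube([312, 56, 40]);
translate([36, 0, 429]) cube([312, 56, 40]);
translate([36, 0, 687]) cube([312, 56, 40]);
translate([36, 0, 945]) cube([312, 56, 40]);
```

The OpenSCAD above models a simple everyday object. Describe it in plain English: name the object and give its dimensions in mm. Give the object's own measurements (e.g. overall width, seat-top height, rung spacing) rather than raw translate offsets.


A straight ladder. Two 36×56 mm vertical rails, 1190 mm tall, stand 384 mm apart (outside-to-outside) with their front faces coplanar on the −y side. 4 rungs, each 56 mm deep and 40 mm tall, span between the inner faces of the rails, front faces flush with the rails. The lowest rung's underside is at z = 171 mm and rungs are spaced 258 mm apart (underside to underside).
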